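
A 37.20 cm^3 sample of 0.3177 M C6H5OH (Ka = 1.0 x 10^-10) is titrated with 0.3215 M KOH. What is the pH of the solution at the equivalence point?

11.60

n(C6H5OH) = 0.3177 x 0.03720 = 0.01182 mol; V(KOH) at equivalence = 0.01182/0.3215 = 0.03676 L.
At equivalence all the acid is converted to C6H5O-; total volume = 0.03720 + 0.03676 = 0.07396 L, so [C6H5O-] = 0.01182/0.07396 = 0.1598 M.
Kb = Kw/Ka = 1.0e-14 / 1.0 x 10^-10 = 0.000100.
[OH^-] = sqrt(Kb x [C6H5O-]) = sqrt(0.000100 x 0.1598) = 0.00400 M.
pOH = 2.40, so pH = 14.00 - 2.40 = 11.60.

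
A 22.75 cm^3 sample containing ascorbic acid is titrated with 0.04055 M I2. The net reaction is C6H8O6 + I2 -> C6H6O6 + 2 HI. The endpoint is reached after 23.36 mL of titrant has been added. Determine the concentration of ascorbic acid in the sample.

0.0416 M

n(I2) = 0.04055 x 0.02336 = 0.0009472 mol.
From the balanced equation, 1 mol I2 reacts with 1 mol ascorbic acid, so n(ascorbic acid) = 0.0009472 x 1/1 = 0.0009472 mol.
[ascorbic acid] = 0.0009472 / 0.02275 L = 0.0416 M.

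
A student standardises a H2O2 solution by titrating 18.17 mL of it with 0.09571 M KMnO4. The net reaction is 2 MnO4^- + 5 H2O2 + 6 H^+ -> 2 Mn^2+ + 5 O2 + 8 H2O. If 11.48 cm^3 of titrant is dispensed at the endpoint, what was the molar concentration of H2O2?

0.151 M

n(KMnO4) = 0.09571 x 0.01148 = 0.001099 mol.
From the balanced equation, 2 mol KMnO4 reacts with 5 mol H2O2, so n(H2O2) = 0.001099 x 5/2 = 0.002747 mol.
[H2O2] = 0.002747 / 0.01817 L = 0.151 M.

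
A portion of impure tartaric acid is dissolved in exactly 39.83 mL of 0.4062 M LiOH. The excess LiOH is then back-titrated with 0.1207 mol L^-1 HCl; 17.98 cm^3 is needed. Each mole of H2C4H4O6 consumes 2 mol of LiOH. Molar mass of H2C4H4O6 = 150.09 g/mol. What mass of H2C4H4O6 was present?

1.05 g

Total n(LiOH) added = 0.4062 x 0.03983 = 0.01618 mol.
n(HCl) used = 0.1207 x 0.01798 = 0.002170 mol, which equals the excess n(LiOH).
So n(LiOH) consumed by the sample = 0.01618 - 0.002170 = 0.01401 mol.
n(H2C4H4O6) = 0.01401 / 2 = 0.007004 mol.
mass = 0.007004 mol x 150.09 g/mol = 1.05 g.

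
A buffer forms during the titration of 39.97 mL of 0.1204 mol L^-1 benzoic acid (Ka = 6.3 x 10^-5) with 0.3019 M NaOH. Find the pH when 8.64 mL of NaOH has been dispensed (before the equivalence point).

4.27

Initial n(C6H5COOH) = 0.1204 x 0.03997 = 0.004812 mol.
n(NaOH) added = 0.3019 x 0.008640 = 0.002608 mol, converting that many moles of C6H5COOH to C6H5COO-.
Remaining n(C6H5COOH) = 0.002204 mol; n(C6H5COO-) = 0.002608 mol.
By Henderson-Hasselbalch, pH = pKa + log([A^-]/[HA]) = 4.20 + log(0.002608/0.002204) = 4.20 + (+0.07) = 4.27.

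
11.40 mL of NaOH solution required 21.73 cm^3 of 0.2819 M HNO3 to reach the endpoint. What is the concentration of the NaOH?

0.537 M

n(HNO3) delivered = 0.2819 x 0.02173 = 0.006126 mol.
For a 1:1 reaction, n(NaOH) = 0.006126 mol.
[NaOH] = 0.006126 mol / 0.01140 L = 0.537 M.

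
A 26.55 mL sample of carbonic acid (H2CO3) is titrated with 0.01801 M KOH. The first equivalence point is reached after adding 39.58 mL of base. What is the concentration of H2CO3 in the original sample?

0.0268 M

n(KOH) = 0.01801 x 0.03958 = 0.0007128 mol.
At the first equivalence point, 1 mol OH^- react per mol H2CO3, so n(H2CO3) = 0.0007128 / 1 = 0.0007128 mol.
[H2CO3] = 0.0007128 / 0.02655 L = 0.0268 M.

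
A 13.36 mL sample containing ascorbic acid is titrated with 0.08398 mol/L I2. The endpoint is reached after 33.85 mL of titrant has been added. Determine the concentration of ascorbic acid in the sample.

n(I2) = 0.08398 x 0.03385 = 0.002843 mol.
From the balanced equation, 1 mol I2 reacts with 1 mol ascorbic acid, so n(ascorbic acid) = 0.002843 x 1/1 = 0.002843 mol.
[ascorbic acid] = 0.002843 / 0.01336 L = 0.213 M.

0.213 M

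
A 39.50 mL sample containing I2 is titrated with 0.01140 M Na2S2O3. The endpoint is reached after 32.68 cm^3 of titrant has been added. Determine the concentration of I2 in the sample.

n(Na2S2O3) = 0.01140 x 0.03268 = 0.0003726 mol.
From the balanced equation, 2 mol Na2S2O3 reacts with 1 mol I2, so n(I2) = 0.0003726 x 1/2 = 0.0001863 mol.
[I2] = 0.0001863 / 0.03950 L = 0.00472 M.

0.00472 M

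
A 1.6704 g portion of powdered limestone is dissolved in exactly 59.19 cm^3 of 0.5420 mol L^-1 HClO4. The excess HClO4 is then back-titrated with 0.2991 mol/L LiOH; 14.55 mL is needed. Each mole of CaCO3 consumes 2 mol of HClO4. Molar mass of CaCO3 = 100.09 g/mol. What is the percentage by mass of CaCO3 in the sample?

83.1%

Total n(HClO4) added = 0.5420 x 0.05919 = 0.03208 mol.
n(LiOH) used = 0.2991 x 0.01455 = 0.004352 mol, which equals the excess n(HClO4).
So n(HClO4) consumed by the sample = 0.03208 - 0.004352 = 0.02773 mol.
n(CaCO3) = 0.02773 / 2 = 0.01386 mol.
mass CaCO3 = 0.01386 x 100.09 = 1.388 g, so %CaCO3 = 1.388/1.6704 x 100 = 83.1%.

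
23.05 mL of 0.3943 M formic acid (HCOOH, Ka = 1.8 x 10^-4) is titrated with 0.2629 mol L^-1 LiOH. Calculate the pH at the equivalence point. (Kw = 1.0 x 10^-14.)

n(HCOOH) = 0.3943 x 0.02305 = 0.009089 mol; V(LiOH) at equivalence = 0.009089/0.2629 = 0.03457 L.
At equivalence all the acid is converted to HCOO-; total volume = 0.02305 + 0.03457 = 0.05762 L, so [HCOO-] = 0.009089/0.05762 = 0.1577 M.
Kb = Kw/Ka = 1.0e-14 / 1.8 x 10^-4 = 5.56e-11.
[OH^-] = sqrt(Kb x [HCOO-]) = sqrt(5.56e-11 x 0.1577) = 2.96e-6 M.
pOH = 5.53, so pH = 14.00 - 5.53 = 8.47.

8.47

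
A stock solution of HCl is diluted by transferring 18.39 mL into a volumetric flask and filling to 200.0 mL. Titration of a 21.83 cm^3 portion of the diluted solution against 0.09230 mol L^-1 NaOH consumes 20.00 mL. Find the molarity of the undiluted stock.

0.920 M

n(NaOH) = 0.09230 x 0.02000 = 0.001846 mol.
n(HCl) in the aliquot = 0.001846 mol.
[diluted HCl] = 0.001846 / 0.02183 = 0.08456 M.
Dilution factor = 200.0/18.39 = 10.88, so [stock] = 0.08456 x 10.88 = 0.920 M.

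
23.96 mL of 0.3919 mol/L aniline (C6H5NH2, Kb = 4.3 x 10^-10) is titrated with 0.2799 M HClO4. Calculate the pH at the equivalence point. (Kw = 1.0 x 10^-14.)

2.71

n(C6H5NH2) = 0.3919 x 0.02396 = 0.009390 mol; V(HClO4) at equivalence = 0.009390/0.2799 = 0.03355 L.
At equivalence the base is fully converted to C6H5NH3+; total volume = 0.05751 L, so [C6H5NH3+] = 0.009390/0.05751 = 0.1633 M.
Ka(C6H5NH3+) = Kw/Kb = 1.0e-14 / 4.3 x 10^-10 = 2.33e-5.
[H^+] = sqrt(Ka x [C6H5NH3+]) = sqrt(2.33e-5 x 0.1633) = 0.00195 M.
pH = -log(0.00195) = 2.71.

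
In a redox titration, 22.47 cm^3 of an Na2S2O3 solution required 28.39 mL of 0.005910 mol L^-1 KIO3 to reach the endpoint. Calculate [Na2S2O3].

0.0448 M

n(KIO3) = 0.005910 x 0.02839 = 0.0001678 mol.
From the balanced equation, 1 mol KIO3 reacts with 6 mol Na2S2O3, so n(Na2S2O3) = 0.0001678 x 6/1 = 0.001007 mol.
[Na2S2O3] = 0.001007 / 0.02247 L = 0.0448 M.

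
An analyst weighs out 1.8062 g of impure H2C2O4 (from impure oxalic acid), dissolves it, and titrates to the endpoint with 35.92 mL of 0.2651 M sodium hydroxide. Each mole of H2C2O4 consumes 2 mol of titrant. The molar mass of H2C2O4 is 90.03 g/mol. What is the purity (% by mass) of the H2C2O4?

23.7%

n(NaOH) = 0.2651 x 0.03592 = 0.009522 mol.
n(H2C2O4) = 0.009522 / 2 = 0.004761 mol.
mass of H2C2O4 = 0.004761 x 90.03 = 0.4287 g.
% purity = 0.4287 / 1.8062 x 100 = 23.7%.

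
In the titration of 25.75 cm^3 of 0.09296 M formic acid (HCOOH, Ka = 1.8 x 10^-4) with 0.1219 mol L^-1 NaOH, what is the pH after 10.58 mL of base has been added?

3.81

Initial n(HCOOH) = 0.09296 x 0.02575 = 0.002394 mol.
n(NaOH) added = 0.1219 x 0.01058 = 0.001290 mol, converting that many moles of HCOOH to HCOO-.
Remaining n(HCOOH) = 0.001104 mol; n(HCOO-) = 0.001290 mol.
By Henderson-Hasselbalch, pH = pKa + log([A^-]/[HA]) = 3.74 + log(0.001290/0.001104) = 3.74 + (+0.07) = 3.81.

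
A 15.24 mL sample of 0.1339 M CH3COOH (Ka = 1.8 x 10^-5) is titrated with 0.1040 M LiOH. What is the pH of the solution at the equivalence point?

n(CH3COOH) = 0.1339 x 0.01524 = 0.002041 mol; V(LiOH) at equivalence = 0.002041/0.1040 = 0.01962 L.
At equivalence all the acid is converted to CH3COO-; total volume = 0.01524 + 0.01962 = 0.03486 L, so [CH3COO-] = 0.002041/0.03486 = 0.05854 M.
Kb = Kw/Ka = 1.0e-14 / 1.8 x 10^-5 = 5.56e-10.
[OH^-] = sqrt(Kb x [CH3COO-]) = sqrt(5.56e-10 x 0.05854) = 5.70e-6 M.
pOH = 5.24, so pH = 14.00 - 5.24 = 8.76.

8.76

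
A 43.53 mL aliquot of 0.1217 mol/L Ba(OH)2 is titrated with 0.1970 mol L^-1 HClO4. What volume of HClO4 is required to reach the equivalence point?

53.8 mL

n(Ba(OH)2) = 0.1217 mol/L x 0.04353 L = 0.005298 mol.
The neutralisation is 1 Ba(OH)2 : 2 HClO4, so n(HClO4) = 0.005298 x 2/1 = 0.01060 mol.
V(HClO4) = 0.01060 / 0.1970 = 0.05378 L = 53.8 mL.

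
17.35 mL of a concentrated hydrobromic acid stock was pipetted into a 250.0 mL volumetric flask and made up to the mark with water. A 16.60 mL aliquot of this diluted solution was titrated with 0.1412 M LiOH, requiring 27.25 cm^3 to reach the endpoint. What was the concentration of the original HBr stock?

3.34 M

n(LiOH) = 0.1412 x 0.02725 = 0.003848 mol.
n(HBr) in the aliquot = 0.003848 mol.
[diluted HBr] = 0.003848 / 0.01660 = 0.2318 M.
Dilution factor = 250.0/17.35 = 14.41, so [stock] = 0.2318 x 14.41 = 3.34 M.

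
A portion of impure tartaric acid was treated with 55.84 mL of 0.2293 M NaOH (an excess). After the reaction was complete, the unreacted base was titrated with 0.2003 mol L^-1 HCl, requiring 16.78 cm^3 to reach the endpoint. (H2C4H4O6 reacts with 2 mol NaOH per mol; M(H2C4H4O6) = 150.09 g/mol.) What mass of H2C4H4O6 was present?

0.709 g

Total n(NaOH) added = 0.2293 x 0.05584 = 0.01280 mol.
n(HCl) used = 0.2003 x 0.01678 = 0.003361 mol, which equals the excess n(NaOH).
So n(NaOH) consumed by the sample = 0.01280 - 0.003361 = 0.009443 mol.
n(H2C4H4O6) = 0.009443 / 2 = 0.004722 mol.
mass = 0.004722 mol x 150.09 g/mol = 0.709 g.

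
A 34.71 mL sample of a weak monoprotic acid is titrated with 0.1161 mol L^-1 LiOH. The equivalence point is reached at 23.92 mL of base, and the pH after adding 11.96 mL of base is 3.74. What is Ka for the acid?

11.96 mL is half of the equivalence volume, so this is the half-equivalence point where [HA] = [A^-].
At half-equivalence pH = pKa, so pKa = 3.74.
Ka = 10^(-3.74) = 1.8 x 10^-4.

1.8 x 10^-4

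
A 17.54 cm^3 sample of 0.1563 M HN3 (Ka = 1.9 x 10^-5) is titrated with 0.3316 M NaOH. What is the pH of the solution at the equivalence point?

n(HN3) = 0.1563 x 0.01754 = 0.002742 mol; V(NaOH) at equivalence = 0.002742/0.3316 = 0.008267 L.
At equivalence all the acid is converted to N3-; total volume = 0.01754 + 0.008267 = 0.02581 L, so [N3-] = 0.002742/0.02581 = 0.1062 M.
Kb = Kw/Ka = 1.0e-14 / 1.9 x 10^-5 = 5.26e-10.
[OH^-] = sqrt(Kb x [N3-]) = sqrt(5.26e-10 x 0.1062) = 7.48e-6 M.
pOH = 5.13, so pH = 14.00 - 5.13 = 8.87.

8.87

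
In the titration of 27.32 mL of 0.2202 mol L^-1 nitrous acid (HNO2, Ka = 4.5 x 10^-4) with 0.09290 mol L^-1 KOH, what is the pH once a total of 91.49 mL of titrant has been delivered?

12.32

n(acid) = 0.2202 x 0.02732 = 0.006016 mol; n(KOH) added = 0.09290 x 0.09149 = 0.008499 mol.
Base is in excess by 0.008499 - 0.006016 = 0.002484 mol in a total volume of 0.1188 L.
[OH^-] = 0.002484/0.1188 = 0.02090 M, so pOH = 1.68 and pH = 14.00 - 1.68 = 12.32.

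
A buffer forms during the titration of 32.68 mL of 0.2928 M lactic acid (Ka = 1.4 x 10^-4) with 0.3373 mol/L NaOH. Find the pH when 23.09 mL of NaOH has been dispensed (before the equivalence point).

4.49

Initial n(HC3H5O3) = 0.2928 x 0.03268 = 0.009569 mol.
n(NaOH) added = 0.3373 x 0.02309 = 0.007788 mol, converting that many moles of HC3H5O3 to C3H5O3-.
Remaining n(HC3H5O3) = 0.001780 mol; n(C3H5O3-) = 0.007788 mol.
By Henderson-Hasselbalch, pH = pKa + log([A^-]/[HA]) = 3.85 + log(0.007788/0.001780) = 3.85 + (+0.64) = 4.49.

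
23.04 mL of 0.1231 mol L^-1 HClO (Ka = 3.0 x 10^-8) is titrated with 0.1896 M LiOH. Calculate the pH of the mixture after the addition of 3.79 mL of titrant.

7.05

Initial n(HClO) = 0.1231 x 0.02304 = 0.002836 mol.
n(LiOH) added = 0.1896 x 0.003790 = 0.0007186 mol, converting that many moles of HClO to ClO-.
Remaining n(HClO) = 0.002118 mol; n(ClO-) = 0.0007186 mol.
By Henderson-Hasselbalch, pH = pKa + log([A^-]/[HA]) = 7.52 + log(0.0007186/0.002118) = 7.52 + (-0.47) = 7.05.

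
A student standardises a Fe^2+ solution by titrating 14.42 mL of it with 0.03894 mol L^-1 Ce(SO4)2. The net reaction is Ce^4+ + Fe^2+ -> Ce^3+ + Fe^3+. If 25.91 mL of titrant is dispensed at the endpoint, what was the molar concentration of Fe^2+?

n(Ce(SO4)2) = 0.03894 x 0.02591 = 0.001009 mol.
From the balanced equation, 1 mol Ce(SO4)2 reacts with 1 mol Fe^2+, so n(Fe^2+) = 0.001009 x 1/1 = 0.001009 mol.
[Fe^2+] = 0.001009 / 0.01442 L = 0.0700 M.

0.0700 M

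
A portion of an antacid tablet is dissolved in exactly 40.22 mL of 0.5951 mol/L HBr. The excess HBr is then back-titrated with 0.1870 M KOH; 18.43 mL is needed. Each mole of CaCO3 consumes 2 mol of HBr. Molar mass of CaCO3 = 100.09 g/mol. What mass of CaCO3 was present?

1.03 g

Total n(HBr) added = 0.5951 x 0.04022 = 0.02393 mol.
n(KOH) used = 0.1870 x 0.01843 = 0.003446 mol, which equals the excess n(HBr).
So n(HBr) consumed by the sample = 0.02393 - 0.003446 = 0.02049 mol.
n(CaCO3) = 0.02049 / 2 = 0.01024 mol.
mass = 0.01024 mol x 100.09 g/mol = 1.03 g.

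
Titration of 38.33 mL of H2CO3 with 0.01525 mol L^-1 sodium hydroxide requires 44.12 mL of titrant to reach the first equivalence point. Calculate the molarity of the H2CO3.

0.0176 M

n(NaOH) = 0.01525 x 0.04412 = 0.0006728 mol.
At the first equivalence point, 1 mol OH^- react per mol H2CO3, so n(H2CO3) = 0.0006728 / 1 = 0.0006728 mol.
[H2CO3] = 0.0006728 / 0.03833 L = 0.0176 M.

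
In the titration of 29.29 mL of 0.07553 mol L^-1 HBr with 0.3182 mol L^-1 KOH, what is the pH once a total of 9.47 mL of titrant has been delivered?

n(acid) = 0.07553 x 0.02929 = 0.002212 mol; n(KOH) added = 0.3182 x 0.009470 = 0.003013 mol.
Base is in excess by 0.003013 - 0.002212 = 0.0008011 mol in a total volume of 0.03876 L.
[OH^-] = 0.0008011/0.03876 = 0.02067 M, so pOH = 1.68 and pH = 14.00 - 1.68 = 12.32.

12.32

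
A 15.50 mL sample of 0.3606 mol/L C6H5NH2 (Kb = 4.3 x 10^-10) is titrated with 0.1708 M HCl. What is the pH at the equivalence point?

n(C6H5NH2) = 0.3606 x 0.01550 = 0.005589 mol; V(HCl) at equivalence = 0.005589/0.1708 = 0.03272 L.
At equivalence the base is fully converted to C6H5NH3+; total volume = 0.04822 L, so [C6H5NH3+] = 0.005589/0.04822 = 0.1159 M.
Ka(C6H5NH3+) = Kw/Kb = 1.0e-14 / 4.3 x 10^-10 = 2.33e-5.
[H^+] = sqrt(Ka x [C6H5NH3+]) = sqrt(2.33e-5 x 0.1159) = 0.00164 M.
pH = -log(0.00164) = 2.78.

2.78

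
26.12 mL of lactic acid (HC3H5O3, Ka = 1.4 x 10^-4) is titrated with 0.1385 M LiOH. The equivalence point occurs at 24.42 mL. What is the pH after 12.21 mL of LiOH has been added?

12.21 mL is exactly half the equivalence volume (24.42/2), i.e. the half-equivalence point.
There, n(HA) = n(A^-), so pH = pKa = -log(1.4 x 10^-4) = 3.85.

3.85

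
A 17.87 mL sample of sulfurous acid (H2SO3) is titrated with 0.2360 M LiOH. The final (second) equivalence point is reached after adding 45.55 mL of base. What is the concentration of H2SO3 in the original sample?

n(LiOH) = 0.2360 x 0.04555 = 0.01075 mol.
At the final (second) equivalence point, 2 mol OH^- react per mol H2SO3, so n(H2SO3) = 0.01075 / 2 = 0.005375 mol.
[H2SO3] = 0.005375 / 0.01787 L = 0.301 M.

0.301 M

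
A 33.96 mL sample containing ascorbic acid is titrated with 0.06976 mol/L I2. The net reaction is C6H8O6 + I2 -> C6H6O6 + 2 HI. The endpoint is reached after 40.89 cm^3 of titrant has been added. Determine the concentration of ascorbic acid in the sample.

0.0840 M

n(I2) = 0.06976 x 0.04089 = 0.002852 mol.
From the balanced equation, 1 mol I2 reacts with 1 mol ascorbic acid, so n(ascorbic acid) = 0.002852 x 1/1 = 0.002852 mol.
[ascorbic acid] = 0.002852 / 0.03396 L = 0.0840 M.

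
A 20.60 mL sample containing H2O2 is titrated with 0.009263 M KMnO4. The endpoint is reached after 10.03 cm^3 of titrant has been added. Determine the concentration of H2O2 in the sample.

n(KMnO4) = 0.009263 x 0.01003 = 9.291e-5 mol.
From the balanced equation, 2 mol KMnO4 reacts with 5 mol H2O2, so n(H2O2) = 9.291e-5 x 5/2 = 0.0002323 mol.
[H2O2] = 0.0002323 / 0.02060 L = 0.0113 M.

0.0113 M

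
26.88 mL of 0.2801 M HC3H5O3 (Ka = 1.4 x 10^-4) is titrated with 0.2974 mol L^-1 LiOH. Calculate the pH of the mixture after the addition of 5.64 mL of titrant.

Initial n(HC3H5O3) = 0.2801 x 0.02688 = 0.007529 mol.
n(LiOH) added = 0.2974 x 0.005640 = 0.001677 mol, converting that many moles of HC3H5O3 to C3H5O3-.
Remaining n(HC3H5O3) = 0.005852 mol; n(C3H5O3-) = 0.001677 mol.
By Henderson-Hasselbalch, pH = pKa + log([A^-]/[HA]) = 3.85 + log(0.001677/0.005852) = 3.85 + (-0.54) = 3.31.

3.31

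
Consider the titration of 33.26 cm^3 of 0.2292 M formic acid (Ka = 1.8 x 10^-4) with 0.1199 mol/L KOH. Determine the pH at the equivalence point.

8.32

n(HCOOH) = 0.2292 x 0.03326 = 0.007623 mol; V(KOH) at equivalence = 0.007623/0.1199 = 0.06358 L.
At equivalence all the acid is converted to HCOO-; total volume = 0.03326 + 0.06358 = 0.09684 L, so [HCOO-] = 0.007623/0.09684 = 0.07872 M.
Kb = Kw/Ka = 1.0e-14 / 1.8 x 10^-4 = 5.56e-11.
[OH^-] = sqrt(Kb x [HCOO-]) = sqrt(5.56e-11 x 0.07872) = 2.09e-6 M.
pOH = 5.68, so pH = 14.00 - 5.68 = 8.32.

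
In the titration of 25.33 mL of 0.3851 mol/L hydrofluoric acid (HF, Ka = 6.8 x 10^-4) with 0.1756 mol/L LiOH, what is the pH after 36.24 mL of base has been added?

3.44

Initial n(HF) = 0.3851 x 0.02533 = 0.009755 mol.
n(LiOH) added = 0.1756 x 0.03624 = 0.006364 mol, converting that many moles of HF to F-.
Remaining n(HF) = 0.003391 mol; n(F-) = 0.006364 mol.
By Henderson-Hasselbalch, pH = pKa + log([A^-]/[HA]) = 3.17 + log(0.006364/0.003391) = 3.17 + (+0.27) = 3.44.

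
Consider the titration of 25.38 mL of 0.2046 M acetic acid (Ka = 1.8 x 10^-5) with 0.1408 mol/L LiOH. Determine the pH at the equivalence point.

n(CH3COOH) = 0.2046 x 0.02538 = 0.005193 mol; V(LiOH) at equivalence = 0.005193/0.1408 = 0.03688 L.
At equivalence all the acid is converted to CH3COO-; total volume = 0.02538 + 0.03688 = 0.06226 L, so [CH3COO-] = 0.005193/0.06226 = 0.08340 M.
Kb = Kw/Ka = 1.0e-14 / 1.8 x 10^-5 = 5.56e-10.
[OH^-] = sqrt(Kb x [CH3COO-]) = sqrt(5.56e-10 x 0.08340) = 6.81e-6 M.
pOH = 5.17, so pH = 14.00 - 5.17 = 8.83.

8.83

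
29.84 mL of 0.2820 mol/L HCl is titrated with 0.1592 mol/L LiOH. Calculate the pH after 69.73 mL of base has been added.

n(acid) = 0.2820 x 0.02984 = 0.008415 mol; n(LiOH) added = 0.1592 x 0.06973 = 0.01110 mol.
Base is in excess by 0.01110 - 0.008415 = 0.002686 mol in a total volume of 0.09957 L.
[OH^-] = 0.002686/0.09957 = 0.02698 M, so pOH = 1.57 and pH = 14.00 - 1.57 = 12.43.

12.43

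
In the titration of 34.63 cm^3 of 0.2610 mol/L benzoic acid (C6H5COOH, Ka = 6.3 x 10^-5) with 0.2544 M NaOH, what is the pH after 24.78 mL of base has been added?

Initial n(C6H5COOH) = 0.2610 x 0.03463 = 0.009038 mol.
n(NaOH) added = 0.2544 x 0.02478 = 0.006304 mol, converting that many moles of C6H5COOH to C6H5COO-.
Remaining n(C6H5COOH) = 0.002734 mol; n(C6H5COO-) = 0.006304 mol.
By Henderson-Hasselbalch, pH = pKa + log([A^-]/[HA]) = 4.20 + log(0.006304/0.002734) = 4.20 + (+0.36) = 4.56.

4.56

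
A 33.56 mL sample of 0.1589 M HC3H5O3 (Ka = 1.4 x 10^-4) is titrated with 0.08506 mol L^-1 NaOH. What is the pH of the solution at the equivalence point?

n(HC3H5O3) = 0.1589 x 0.03356 = 0.005333 mol; V(NaOH) at equivalence = 0.005333/0.08506 = 0.06269 L.
At equivalence all the acid is converted to C3H5O3-; total volume = 0.03356 + 0.06269 = 0.09625 L, so [C3H5O3-] = 0.005333/0.09625 = 0.05540 M.
Kb = Kw/Ka = 1.0e-14 / 1.4 x 10^-4 = 7.14e-11.
[OH^-] = sqrt(Kb x [C3H5O3-]) = sqrt(7.14e-11 x 0.05540) = 1.99e-6 M.
pOH = 5.70, so pH = 14.00 - 5.70 = 8.30.

8.30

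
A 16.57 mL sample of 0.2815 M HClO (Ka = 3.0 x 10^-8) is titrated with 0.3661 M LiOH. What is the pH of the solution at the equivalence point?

10.36

n(HClO) = 0.2815 x 0.01657 = 0.004664 mol; V(LiOH) at equivalence = 0.004664/0.3661 = 0.01274 L.
At equivalence all the acid is converted to ClO-; total volume = 0.01657 + 0.01274 = 0.02931 L, so [ClO-] = 0.004664/0.02931 = 0.1591 M.
Kb = Kw/Ka = 1.0e-14 / 3.0 x 10^-8 = 3.33e-7.
[OH^-] = sqrt(Kb x [ClO-]) = sqrt(3.33e-7 x 0.1591) = 0.000230 M.
pOH = 3.64, so pH = 14.00 - 3.64 = 10.36.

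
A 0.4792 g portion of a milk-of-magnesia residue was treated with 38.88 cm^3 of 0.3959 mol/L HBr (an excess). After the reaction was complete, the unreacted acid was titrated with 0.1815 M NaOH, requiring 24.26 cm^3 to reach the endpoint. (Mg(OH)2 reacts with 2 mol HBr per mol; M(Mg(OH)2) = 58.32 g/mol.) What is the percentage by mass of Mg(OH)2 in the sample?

66.9%

Total n(HBr) added = 0.3959 x 0.03888 = 0.01539 mol.
n(NaOH) used = 0.1815 x 0.02426 = 0.004403 mol, which equals the excess n(HBr).
So n(HBr) consumed by the sample = 0.01539 - 0.004403 = 0.01099 mol.
n(Mg(OH)2) = 0.01099 / 2 = 0.005495 mol.
mass Mg(OH)2 = 0.005495 x 58.32 = 0.3205 g, so %Mg(OH)2 = 0.3205/0.4792 x 100 = 66.9%.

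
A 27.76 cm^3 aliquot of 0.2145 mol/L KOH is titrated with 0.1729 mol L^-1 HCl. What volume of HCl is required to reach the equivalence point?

n(KOH) = 0.2145 mol/L x 0.02776 L = 0.005955 mol.
At equivalence n(HCl) = n(KOH) = 0.005955 mol.
V(HCl) = 0.005955 / 0.1729 = 0.03444 L = 34.4 mL.

34.4 mL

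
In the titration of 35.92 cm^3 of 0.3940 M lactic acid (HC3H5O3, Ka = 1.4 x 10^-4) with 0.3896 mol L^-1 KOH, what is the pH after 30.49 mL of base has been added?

Initial n(HC3H5O3) = 0.3940 x 0.03592 = 0.01415 mol.
n(KOH) added = 0.3896 x 0.03049 = 0.01188 mol, converting that many moles of HC3H5O3 to C3H5O3-.
Remaining n(HC3H5O3) = 0.002274 mol; n(C3H5O3-) = 0.01188 mol.
By Henderson-Hasselbalch, pH = pKa + log([A^-]/[HA]) = 3.85 + log(0.01188/0.002274) = 3.85 + (+0.72) = 4.57.

4.57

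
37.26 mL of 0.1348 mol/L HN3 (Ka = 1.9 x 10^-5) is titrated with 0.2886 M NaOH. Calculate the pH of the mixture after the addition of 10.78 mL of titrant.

Initial n(HN3) = 0.1348 x 0.03726 = 0.005023 mol.
n(NaOH) added = 0.2886 x 0.01078 = 0.003111 mol, converting that many moles of HN3 to N3-.
Remaining n(HN3) = 0.001912 mol; n(N3-) = 0.003111 mol.
By Henderson-Hasselbalch, pH = pKa + log([A^-]/[HA]) = 4.72 + log(0.003111/0.001912) = 4.72 + (+0.21) = 4.93.

4.93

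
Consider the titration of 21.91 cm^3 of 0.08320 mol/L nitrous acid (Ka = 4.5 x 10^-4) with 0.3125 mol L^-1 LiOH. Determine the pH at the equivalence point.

n(HNO2) = 0.08320 x 0.02191 = 0.001823 mol; V(LiOH) at equivalence = 0.001823/0.3125 = 0.005833 L.
At equivalence all the acid is converted to NO2-; total volume = 0.02191 + 0.005833 = 0.02774 L, so [NO2-] = 0.001823/0.02774 = 0.06571 M.
Kb = Kw/Ka = 1.0e-14 / 4.5 x 10^-4 = 2.22e-11.
[OH^-] = sqrt(Kb x [NO2-]) = sqrt(2.22e-11 x 0.06571) = 1.21e-6 M.
pOH = 5.92, so pH = 14.00 - 5.92 = 8.08.

8.08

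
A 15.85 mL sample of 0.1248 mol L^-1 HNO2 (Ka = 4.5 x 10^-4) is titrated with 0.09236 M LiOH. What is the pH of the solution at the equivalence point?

n(HNO2) = 0.1248 x 0.01585 = 0.001978 mol; V(LiOH) at equivalence = 0.001978/0.09236 = 0.02142 L.
At equivalence all the acid is converted to NO2-; total volume = 0.01585 + 0.02142 = 0.03727 L, so [NO2-] = 0.001978/0.03727 = 0.05308 M.
Kb = Kw/Ka = 1.0e-14 / 4.5 x 10^-4 = 2.22e-11.
[OH^-] = sqrt(Kb x [NO2-]) = sqrt(2.22e-11 x 0.05308) = 1.09e-6 M.
pOH = 5.96, so pH = 14.00 - 5.96 = 8.04.

8.04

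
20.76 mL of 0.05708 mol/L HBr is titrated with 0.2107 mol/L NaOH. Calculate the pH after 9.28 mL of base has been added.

12.41

n(acid) = 0.05708 x 0.02076 = 0.001185 mol; n(NaOH) added = 0.2107 x 0.009280 = 0.001955 mol.
Base is in excess by 0.001955 - 0.001185 = 0.0007703 mol in a total volume of 0.03004 L.
[OH^-] = 0.0007703/0.03004 = 0.02564 M, so pOH = 1.59 and pH = 14.00 - 1.59 = 12.41.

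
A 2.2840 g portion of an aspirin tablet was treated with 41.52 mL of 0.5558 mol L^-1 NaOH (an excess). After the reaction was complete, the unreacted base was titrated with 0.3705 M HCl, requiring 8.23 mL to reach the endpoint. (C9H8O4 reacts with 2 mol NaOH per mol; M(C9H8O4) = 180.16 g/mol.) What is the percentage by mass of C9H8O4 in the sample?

79.0%

Total n(NaOH) added = 0.5558 x 0.04152 = 0.02308 mol.
n(HCl) used = 0.3705 x 0.008230 = 0.003049 mol, which equals the excess n(NaOH).
So n(NaOH) consumed by the sample = 0.02308 - 0.003049 = 0.02003 mol.
n(C9H8O4) = 0.02003 / 2 = 0.01001 mol.
mass C9H8O4 = 0.01001 x 180.16 = 1.804 g, so %C9H8O4 = 1.804/2.2840 x 100 = 79.0%.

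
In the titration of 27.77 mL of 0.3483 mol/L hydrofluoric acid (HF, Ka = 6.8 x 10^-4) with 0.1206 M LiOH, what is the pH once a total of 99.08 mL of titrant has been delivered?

n(acid) = 0.3483 x 0.02777 = 0.009672 mol; n(LiOH) added = 0.1206 x 0.09908 = 0.01195 mol.
Base is in excess by 0.01195 - 0.009672 = 0.002277 mol in a total volume of 0.1268 L.
[OH^-] = 0.002277/0.1268 = 0.01795 M, so pOH = 1.75 and pH = 14.00 - 1.75 = 12.25.

12.25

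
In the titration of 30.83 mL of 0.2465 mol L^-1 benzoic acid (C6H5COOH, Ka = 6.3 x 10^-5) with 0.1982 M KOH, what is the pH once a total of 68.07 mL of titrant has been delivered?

n(acid) = 0.2465 x 0.03083 = 0.007600 mol; n(KOH) added = 0.1982 x 0.06807 = 0.01349 mol.
Base is in excess by 0.01349 - 0.007600 = 0.005892 mol in a total volume of 0.09890 L.
[OH^-] = 0.005892/0.09890 = 0.05957 M, so pOH = 1.22 and pH = 14.00 - 1.22 = 12.78.

12.78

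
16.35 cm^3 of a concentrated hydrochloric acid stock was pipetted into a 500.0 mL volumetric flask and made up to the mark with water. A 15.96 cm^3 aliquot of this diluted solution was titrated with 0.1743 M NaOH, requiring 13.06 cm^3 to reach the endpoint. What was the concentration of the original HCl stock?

n(NaOH) = 0.1743 x 0.01306 = 0.002276 mol.
n(HCl) in the aliquot = 0.002276 mol.
[diluted HCl] = 0.002276 / 0.01596 = 0.1426 M.
Dilution factor = 500.0/16.35 = 30.58, so [stock] = 0.1426 x 30.58 = 4.36 M.

4.36 M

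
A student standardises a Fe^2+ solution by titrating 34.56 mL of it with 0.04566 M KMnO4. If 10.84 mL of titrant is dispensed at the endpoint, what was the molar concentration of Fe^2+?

n(KMnO4) = 0.04566 x 0.01084 = 0.0004950 mol.
From the balanced equation, 1 mol KMnO4 reacts with 5 mol Fe^2+, so n(Fe^2+) = 0.0004950 x 5/1 = 0.002475 mol.
[Fe^2+] = 0.002475 / 0.03456 L = 0.0716 M.

0.0716 M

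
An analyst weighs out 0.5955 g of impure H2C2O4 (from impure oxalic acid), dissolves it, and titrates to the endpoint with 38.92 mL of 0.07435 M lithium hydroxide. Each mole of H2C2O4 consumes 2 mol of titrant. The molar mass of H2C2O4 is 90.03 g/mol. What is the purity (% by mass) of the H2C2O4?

21.9%

n(LiOH) = 0.07435 x 0.03892 = 0.002894 mol.
n(H2C2O4) = 0.002894 / 2 = 0.001447 mol.
mass of H2C2O4 = 0.001447 x 90.03 = 0.1303 g.
% purity = 0.1303 / 0.5955 x 100 = 21.9%.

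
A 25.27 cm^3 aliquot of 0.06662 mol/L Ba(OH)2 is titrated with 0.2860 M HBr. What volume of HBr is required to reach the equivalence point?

11.8 mL

n(Ba(OH)2) = 0.06662 mol/L x 0.02527 L = 0.001683 mol.
The neutralisation is 1 Ba(OH)2 : 2 HBr, so n(HBr) = 0.001683 x 2/1 = 0.003367 mol.
V(HBr) = 0.003367 / 0.2860 = 0.01177 L = 11.8 mL.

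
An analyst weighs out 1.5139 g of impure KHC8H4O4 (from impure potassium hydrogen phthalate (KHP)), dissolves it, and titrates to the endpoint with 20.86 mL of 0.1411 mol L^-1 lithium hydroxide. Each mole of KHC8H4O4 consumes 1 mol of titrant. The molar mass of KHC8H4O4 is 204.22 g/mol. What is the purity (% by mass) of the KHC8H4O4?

n(LiOH) = 0.1411 x 0.02086 = 0.002943 mol.
n(KHC8H4O4) = 0.002943 / 1 = 0.002943 mol.
mass of KHC8H4O4 = 0.002943 x 204.22 = 0.6011 g.
% purity = 0.6011 / 1.5139 x 100 = 39.7%.

39.7%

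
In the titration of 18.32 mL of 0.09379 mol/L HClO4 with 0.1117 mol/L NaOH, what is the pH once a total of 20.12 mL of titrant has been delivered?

n(acid) = 0.09379 x 0.01832 = 0.001718 mol; n(NaOH) added = 0.1117 x 0.02012 = 0.002247 mol.
Base is in excess by 0.002247 - 0.001718 = 0.0005292 mol in a total volume of 0.03844 L.
[OH^-] = 0.0005292/0.03844 = 0.01377 M, so pOH = 1.86 and pH = 14.00 - 1.86 = 12.14.

12.14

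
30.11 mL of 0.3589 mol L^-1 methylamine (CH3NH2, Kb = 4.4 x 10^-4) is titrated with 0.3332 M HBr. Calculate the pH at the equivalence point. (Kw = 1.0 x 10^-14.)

5.70

n(CH3NH2) = 0.3589 x 0.03011 = 0.01081 mol; V(HBr) at equivalence = 0.01081/0.3332 = 0.03243 L.
At equivalence the base is fully converted to CH3NH3+; total volume = 0.06254 L, so [CH3NH3+] = 0.01081/0.06254 = 0.1728 M.
Ka(CH3NH3+) = Kw/Kb = 1.0e-14 / 4.4 x 10^-4 = 2.27e-11.
[H^+] = sqrt(Ka x [CH3NH3+]) = sqrt(2.27e-11 x 0.1728) = 1.98e-6 M.
pH = -log(1.98e-6) = 5.70.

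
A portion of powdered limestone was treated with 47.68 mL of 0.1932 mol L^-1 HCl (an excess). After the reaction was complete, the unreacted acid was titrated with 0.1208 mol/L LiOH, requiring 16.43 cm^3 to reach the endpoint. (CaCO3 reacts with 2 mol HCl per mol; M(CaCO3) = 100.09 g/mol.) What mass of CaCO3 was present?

0.362 g

Total n(HCl) added = 0.1932 x 0.04768 = 0.009212 mol.
n(LiOH) used = 0.1208 x 0.01643 = 0.001985 mol, which equals the excess n(HCl).
So n(HCl) consumed by the sample = 0.009212 - 0.001985 = 0.007227 mol.
n(CaCO3) = 0.007227 / 2 = 0.003614 mol.
mass = 0.003614 mol x 100.09 g/mol = 0.362 g.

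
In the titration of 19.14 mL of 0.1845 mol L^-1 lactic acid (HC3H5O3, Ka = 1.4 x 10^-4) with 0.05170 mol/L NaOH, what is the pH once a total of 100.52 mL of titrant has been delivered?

12.14

n(acid) = 0.1845 x 0.01914 = 0.003531 mol; n(NaOH) added = 0.05170 x 0.1005 = 0.005197 mol.
Base is in excess by 0.005197 - 0.003531 = 0.001666 mol in a total volume of 0.1197 L.
[OH^-] = 0.001666/0.1197 = 0.01392 M, so pOH = 1.86 and pH = 14.00 - 1.86 = 12.14.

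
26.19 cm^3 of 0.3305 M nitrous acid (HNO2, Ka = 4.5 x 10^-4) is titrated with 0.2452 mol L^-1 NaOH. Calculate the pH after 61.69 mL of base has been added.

12.87

n(acid) = 0.3305 x 0.02619 = 0.008656 mol; n(NaOH) added = 0.2452 x 0.06169 = 0.01513 mol.
Base is in excess by 0.01513 - 0.008656 = 0.006471 mol in a total volume of 0.08788 L.
[OH^-] = 0.006471/0.08788 = 0.07363 M, so pOH = 1.13 and pH = 14.00 - 1.13 = 12.87.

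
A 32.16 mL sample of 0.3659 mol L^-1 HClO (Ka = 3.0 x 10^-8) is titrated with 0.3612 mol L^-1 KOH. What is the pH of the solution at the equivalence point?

n(HClO) = 0.3659 x 0.03216 = 0.01177 mol; V(KOH) at equivalence = 0.01177/0.3612 = 0.03258 L.
At equivalence all the acid is converted to ClO-; total volume = 0.03216 + 0.03258 = 0.06474 L, so [ClO-] = 0.01177/0.06474 = 0.1818 M.
Kb = Kw/Ka = 1.0e-14 / 3.0 x 10^-8 = 3.33e-7.
[OH^-] = sqrt(Kb x [ClO-]) = sqrt(3.33e-7 x 0.1818) = 0.000246 M.
pOH = 3.61, so pH = 14.00 - 3.61 = 10.39.

10.39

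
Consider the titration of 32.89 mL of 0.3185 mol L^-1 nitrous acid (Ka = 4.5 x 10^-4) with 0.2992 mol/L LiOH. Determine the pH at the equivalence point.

8.27

n(HNO2) = 0.3185 x 0.03289 = 0.01048 mol; V(LiOH) at equivalence = 0.01048/0.2992 = 0.03501 L.
At equivalence all the acid is converted to NO2-; total volume = 0.03289 + 0.03501 = 0.06790 L, so [NO2-] = 0.01048/0.06790 = 0.1543 M.
Kb = Kw/Ka = 1.0e-14 / 4.5 x 10^-4 = 2.22e-11.
[OH^-] = sqrt(Kb x [NO2-]) = sqrt(2.22e-11 x 0.1543) = 1.85e-6 M.
pOH = 5.73, so pH = 14.00 - 5.73 = 8.27.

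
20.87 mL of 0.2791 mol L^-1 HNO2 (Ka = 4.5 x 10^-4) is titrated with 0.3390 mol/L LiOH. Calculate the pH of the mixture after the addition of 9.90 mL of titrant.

Initial n(HNO2) = 0.2791 x 0.02087 = 0.005825 mol.
n(LiOH) added = 0.3390 x 0.009900 = 0.003356 mol, converting that many moles of HNO2 to NO2-.
Remaining n(HNO2) = 0.002469 mol; n(NO2-) = 0.003356 mol.
By Henderson-Hasselbalch, pH = pKa + log([A^-]/[HA]) = 3.35 + log(0.003356/0.002469) = 3.35 + (+0.13) = 3.48.

3.48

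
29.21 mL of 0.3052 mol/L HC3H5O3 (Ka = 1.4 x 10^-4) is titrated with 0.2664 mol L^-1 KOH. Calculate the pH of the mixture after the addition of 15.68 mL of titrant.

Initial n(HC3H5O3) = 0.3052 x 0.02921 = 0.008915 mol.
n(KOH) added = 0.2664 x 0.01568 = 0.004177 mol, converting that many moles of HC3H5O3 to C3H5O3-.
Remaining n(HC3H5O3) = 0.004738 mol; n(C3H5O3-) = 0.004177 mol.
By Henderson-Hasselbalch, pH = pKa + log([A^-]/[HA]) = 3.85 + log(0.004177/0.004738) = 3.85 + (-0.05) = 3.80.

3.80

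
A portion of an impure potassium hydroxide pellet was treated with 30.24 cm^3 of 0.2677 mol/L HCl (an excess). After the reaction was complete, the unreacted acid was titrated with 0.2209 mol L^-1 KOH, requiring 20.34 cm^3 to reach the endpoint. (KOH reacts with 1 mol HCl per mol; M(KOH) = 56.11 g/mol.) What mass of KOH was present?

Total n(HCl) added = 0.2677 x 0.03024 = 0.008095 mol.
n(KOH) used = 0.2209 x 0.02034 = 0.004493 mol, which equals the excess n(HCl).
So n(HCl) consumed by the sample = 0.008095 - 0.004493 = 0.003602 mol.
n(KOH) = 0.003602 / 1 = 0.003602 mol.
mass = 0.003602 mol x 56.11 g/mol = 0.202 g.

0.202 g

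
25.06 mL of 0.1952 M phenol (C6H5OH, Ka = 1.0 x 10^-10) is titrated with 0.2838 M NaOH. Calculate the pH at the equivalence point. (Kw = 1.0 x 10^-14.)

11.53

n(C6H5OH) = 0.1952 x 0.02506 = 0.004892 mol; V(NaOH) at equivalence = 0.004892/0.2838 = 0.01724 L.
At equivalence all the acid is converted to C6H5O-; total volume = 0.02506 + 0.01724 = 0.04230 L, so [C6H5O-] = 0.004892/0.04230 = 0.1157 M.
Kb = Kw/Ka = 1.0e-14 / 1.0 x 10^-10 = 0.000100.
[OH^-] = sqrt(Kb x [C6H5O-]) = sqrt(0.000100 x 0.1157) = 0.00340 M.
pOH = 2.47, so pH = 14.00 - 2.47 = 11.53.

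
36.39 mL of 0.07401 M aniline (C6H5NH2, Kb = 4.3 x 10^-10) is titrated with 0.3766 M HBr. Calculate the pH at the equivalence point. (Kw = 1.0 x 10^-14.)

2.92

n(C6H5NH2) = 0.07401 x 0.03639 = 0.002693 mol; V(HBr) at equivalence = 0.002693/0.3766 = 0.007151 L.
At equivalence the base is fully converted to C6H5NH3+; total volume = 0.04354 L, so [C6H5NH3+] = 0.002693/0.04354 = 0.06185 M.
Ka(C6H5NH3+) = Kw/Kb = 1.0e-14 / 4.3 x 10^-10 = 2.33e-5.
[H^+] = sqrt(Ka x [C6H5NH3+]) = sqrt(2.33e-5 x 0.06185) = 0.00120 M.
pH = -log(0.00120) = 2.92.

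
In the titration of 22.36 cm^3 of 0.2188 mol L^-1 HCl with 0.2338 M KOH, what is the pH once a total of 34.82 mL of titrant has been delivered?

12.75

n(acid) = 0.2188 x 0.02236 = 0.004892 mol; n(KOH) added = 0.2338 x 0.03482 = 0.008141 mol.
Base is in excess by 0.008141 - 0.004892 = 0.003249 mol in a total volume of 0.05718 L.
[OH^-] = 0.003249/0.05718 = 0.05681 M, so pOH = 1.25 and pH = 14.00 - 1.25 = 12.75.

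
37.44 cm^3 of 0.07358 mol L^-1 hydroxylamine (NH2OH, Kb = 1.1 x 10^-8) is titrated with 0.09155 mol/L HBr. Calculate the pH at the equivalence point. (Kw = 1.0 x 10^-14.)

3.72

n(NH2OH) = 0.07358 x 0.03744 = 0.002755 mol; V(HBr) at equivalence = 0.002755/0.09155 = 0.03009 L.
At equivalence the base is fully converted to NH3OH+; total volume = 0.06753 L, so [NH3OH+] = 0.002755/0.06753 = 0.04079 M.
Ka(NH3OH+) = Kw/Kb = 1.0e-14 / 1.1 x 10^-8 = 9.09e-7.
[H^+] = sqrt(Ka x [NH3OH+]) = sqrt(9.09e-7 x 0.04079) = 0.000193 M.
pH = -log(0.000193) = 3.72.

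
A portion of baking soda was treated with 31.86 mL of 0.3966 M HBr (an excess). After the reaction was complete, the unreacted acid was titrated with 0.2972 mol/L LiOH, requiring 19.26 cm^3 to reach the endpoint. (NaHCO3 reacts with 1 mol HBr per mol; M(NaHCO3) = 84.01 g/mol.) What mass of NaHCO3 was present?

0.581 g

Total n(HBr) added = 0.3966 x 0.03186 = 0.01264 mol.
n(LiOH) used = 0.2972 x 0.01926 = 0.005724 mol, which equals the excess n(HBr).
So n(HBr) consumed by the sample = 0.01264 - 0.005724 = 0.006912 mol.
n(NaHCO3) = 0.006912 / 1 = 0.006912 mol.
mass = 0.006912 mol x 84.01 g/mol = 0.581 g.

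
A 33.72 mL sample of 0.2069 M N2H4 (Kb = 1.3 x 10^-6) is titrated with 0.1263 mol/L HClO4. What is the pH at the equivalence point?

n(N2H4) = 0.2069 x 0.03372 = 0.006977 mol; V(HClO4) at equivalence = 0.006977/0.1263 = 0.05524 L.
At equivalence the base is fully converted to N2H5+; total volume = 0.08896 L, so [N2H5+] = 0.006977/0.08896 = 0.07843 M.
Ka(N2H5+) = Kw/Kb = 1.0e-14 / 1.3 x 10^-6 = 7.69e-9.
[H^+] = sqrt(Ka x [N2H5+]) = sqrt(7.69e-9 x 0.07843) = 2.46e-5 M.
pH = -log(2.46e-5) = 4.61.

4.61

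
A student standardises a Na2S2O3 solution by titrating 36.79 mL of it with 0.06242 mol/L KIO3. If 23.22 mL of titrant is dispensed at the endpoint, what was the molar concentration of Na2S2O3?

n(KIO3) = 0.06242 x 0.02322 = 0.001449 mol.
From the balanced equation, 1 mol KIO3 reacts with 6 mol Na2S2O3, so n(Na2S2O3) = 0.001449 x 6/1 = 0.008696 mol.
[Na2S2O3] = 0.008696 / 0.03679 L = 0.236 M.

0.236 M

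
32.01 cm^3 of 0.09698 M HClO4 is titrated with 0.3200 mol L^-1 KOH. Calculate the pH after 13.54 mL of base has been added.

12.43

n(acid) = 0.09698 x 0.03201 = 0.003104 mol; n(KOH) added = 0.3200 x 0.01354 = 0.004333 mol.
Base is in excess by 0.004333 - 0.003104 = 0.001228 mol in a total volume of 0.04555 L.
[OH^-] = 0.001228/0.04555 = 0.02697 M, so pOH = 1.57 and pH = 14.00 - 1.57 = 12.43.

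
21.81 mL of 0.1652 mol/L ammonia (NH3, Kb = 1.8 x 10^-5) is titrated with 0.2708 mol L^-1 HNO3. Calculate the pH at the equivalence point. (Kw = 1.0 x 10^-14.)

n(NH3) = 0.1652 x 0.02181 = 0.003603 mol; V(HNO3) at equivalence = 0.003603/0.2708 = 0.01331 L.
At equivalence the base is fully converted to NH4+; total volume = 0.03512 L, so [NH4+] = 0.003603/0.03512 = 0.1026 M.
Ka(NH4+) = Kw/Kb = 1.0e-14 / 1.8 x 10^-5 = 5.56e-10.
[H^+] = sqrt(Ka x [NH4+]) = sqrt(5.56e-10 x 0.1026) = 7.55e-6 M.
pH = -log(7.55e-6) = 5.12.

5.12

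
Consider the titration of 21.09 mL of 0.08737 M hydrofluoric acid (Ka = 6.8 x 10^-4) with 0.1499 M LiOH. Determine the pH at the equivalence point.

n(HF) = 0.08737 x 0.02109 = 0.001843 mol; V(LiOH) at equivalence = 0.001843/0.1499 = 0.01229 L.
At equivalence all the acid is converted to F-; total volume = 0.02109 + 0.01229 = 0.03338 L, so [F-] = 0.001843/0.03338 = 0.05520 M.
Kb = Kw/Ka = 1.0e-14 / 6.8 x 10^-4 = 1.47e-11.
[OH^-] = sqrt(Kb x [F-]) = sqrt(1.47e-11 x 0.05520) = 9.01e-7 M.
pOH = 6.05, so pH = 14.00 - 6.05 = 7.95.

7.95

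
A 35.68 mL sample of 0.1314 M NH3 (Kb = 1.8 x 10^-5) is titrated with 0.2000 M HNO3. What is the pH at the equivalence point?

n(NH3) = 0.1314 x 0.03568 = 0.004688 mol; V(HNO3) at equivalence = 0.004688/0.2000 = 0.02344 L.
At equivalence the base is fully converted to NH4+; total volume = 0.05912 L, so [NH4+] = 0.004688/0.05912 = 0.07930 M.
Ka(NH4+) = Kw/Kb = 1.0e-14 / 1.8 x 10^-5 = 5.56e-10.
[H^+] = sqrt(Ka x [NH4+]) = sqrt(5.56e-10 x 0.07930) = 6.64e-6 M.
pH = -log(6.64e-6) = 5.18.

5.18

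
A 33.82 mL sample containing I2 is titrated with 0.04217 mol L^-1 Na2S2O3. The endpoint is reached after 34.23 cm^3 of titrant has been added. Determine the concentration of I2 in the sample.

n(Na2S2O3) = 0.04217 x 0.03423 = 0.001443 mol.
From the balanced equation, 2 mol Na2S2O3 reacts with 1 mol I2, so n(I2) = 0.001443 x 1/2 = 0.0007217 mol.
[I2] = 0.0007217 / 0.03382 L = 0.0213 M.

0.0213 M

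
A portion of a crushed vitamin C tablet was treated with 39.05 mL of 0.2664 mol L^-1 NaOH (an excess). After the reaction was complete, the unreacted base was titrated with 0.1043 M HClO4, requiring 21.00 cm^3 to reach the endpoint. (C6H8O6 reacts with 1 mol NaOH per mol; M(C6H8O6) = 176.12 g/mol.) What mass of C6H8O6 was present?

1.45 g

Total n(NaOH) added = 0.2664 x 0.03905 = 0.01040 mol.
n(HClO4) used = 0.1043 x 0.02100 = 0.002190 mol, which equals the excess n(NaOH).
So n(NaOH) consumed by the sample = 0.01040 - 0.002190 = 0.008213 mol.
n(C6H8O6) = 0.008213 / 1 = 0.008213 mol.
mass = 0.008213 mol x 176.12 g/mol = 1.45 g.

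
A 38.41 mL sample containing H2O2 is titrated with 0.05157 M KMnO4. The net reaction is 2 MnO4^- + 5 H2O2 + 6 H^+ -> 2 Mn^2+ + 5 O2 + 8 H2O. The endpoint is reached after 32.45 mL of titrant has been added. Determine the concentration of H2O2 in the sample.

0.109 M

n(KMnO4) = 0.05157 x 0.03245 = 0.001673 mol.
From the balanced equation, 2 mol KMnO4 reacts with 5 mol H2O2, so n(H2O2) = 0.001673 x 5/2 = 0.004184 mol.
[H2O2] = 0.004184 / 0.03841 L = 0.109 M.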